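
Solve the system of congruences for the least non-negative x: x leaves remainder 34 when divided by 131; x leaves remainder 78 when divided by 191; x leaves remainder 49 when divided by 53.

From x ≡ 34 (mod 131) write x = 34 + 131t. Substituting into x ≡ 78 (mod 191) gives 131t ≡ 44 (mod 191), and since 131⁻¹ ≡ 35 (mod 191), t ≡ 12. Hence x ≡ 34 + 131·12 = 1606 (mod 25021).
From x ≡ 1606 (mod 25021) write x = 1606 + 25021t. Substituting into x ≡ 49 (mod 53) gives 25021t ≡ 33 (mod 53), and since 5⁻¹ ≡ 32 (mod 53), t ≡ 49. Hence x ≡ 1606 + 25021·49 = 1227635 (mod 1326113).

1227635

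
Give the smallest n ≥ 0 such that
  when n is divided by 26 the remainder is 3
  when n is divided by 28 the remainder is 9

Combine the congruences pairwise.
gcd(26, 28) = 2 and 2 | (9 − 3), so the pair is consistent; merging gives n ≡ 289 (mod 364), where 364 = lcm(26, 28).
The solution is unique modulo lcm(26, 28) = 364.

289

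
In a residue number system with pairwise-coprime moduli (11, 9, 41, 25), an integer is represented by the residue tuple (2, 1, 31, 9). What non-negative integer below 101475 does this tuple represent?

25984

From x ≡ 2 (mod 11) write x = 2 + 11t. Substituting into x ≡ 1 (mod 9) gives 11t ≡ 8 (mod 9), and since 2⁻¹ ≡ 5 (mod 9), t ≡ 4. Hence x ≡ 2 + 11·4 = 46 (mod 99).
From x ≡ 46 (mod 99) write x = 46 + 99t. Substituting into x ≡ 31 (mod 41) gives 99t ≡ 26 (mod 41), and since 17⁻¹ ≡ 29 (mod 41), t ≡ 16. Hence x ≡ 46 + 99·16 = 1630 (mod 4059).
From x ≡ 1630 (mod 4059) write x = 1630 + 4059t. Substituting into x ≡ 9 (mod 25) gives 4059t ≡ 4 (mod 25), and since 9⁻¹ ≡ 14 (mod 25), t ≡ 6. Hence x ≡ 1630 + 4059·6 = 25984 (mod 101475).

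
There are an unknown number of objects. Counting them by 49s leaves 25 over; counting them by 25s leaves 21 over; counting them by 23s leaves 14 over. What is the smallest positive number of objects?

The moduli are pairwise coprime; M = 49·25·23 = 28175.
M/49 = 575; 575 ≡ 36 (mod 49); 36·15 ≡ 1, so inverse 15.
M/25 = 1127; 1127 ≡ 2 (mod 25); 2·13 ≡ 1, so inverse 13.
M/23 = 1225; 1225 ≡ 6 (mod 23); 6·4 ≡ 1, so inverse 4.
N ≡ 25·575·15 + 21·1127·13 + 14·1225·4 = 591896.
591896 mod 28175 = 221.

221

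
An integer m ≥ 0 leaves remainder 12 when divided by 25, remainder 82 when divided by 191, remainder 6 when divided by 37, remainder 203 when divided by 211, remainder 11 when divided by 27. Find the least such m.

The moduli are pairwise coprime; N = 25·191·37·211·27 = 1006517475.
N/25 = 40260699; 40260699 ≡ 24 (mod 25); 24·24 ≡ 1, so inverse 24.
N/191 = 5269725; 5269725 ≡ 35 (mod 191); 35·131 ≡ 1, so inverse 131.
N/37 = 27203175; 27203175 ≡ 35 (mod 37); 35·18 ≡ 1, so inverse 18.
N/211 = 4770225; 4770225 ≡ 148 (mod 211); 148·144 ≡ 1, so inverse 144.
N/27 = 37278425; 37278425 ≡ 11 (mod 27); 11·5 ≡ 1, so inverse 5.
m ≡ 12·40260699·24 + 82·5269725·131 + 6·27203175·18 + 203·4770225·144 + 11·37278425·5 = 212633940737.
212633940737 mod 1006517475 = 258753512.

258753512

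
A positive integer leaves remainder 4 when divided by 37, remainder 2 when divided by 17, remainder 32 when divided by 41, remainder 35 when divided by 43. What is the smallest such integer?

90765

The moduli are pairwise coprime; N = 37·17·41·43 = 1108927.
N/37 = 29971; 29971 ≡ 1 (mod 37), inverse 1.
N/17 = 65231; 65231 ≡ 2 (mod 17); 2·9 ≡ 1, so inverse 9.
N/41 = 27047; 27047 ≡ 28 (mod 41); 28·22 ≡ 1, so inverse 22.
N/43 = 25789; 25789 ≡ 32 (mod 43); 32·39 ≡ 1, so inverse 39.
k ≡ 4·29971·1 + 2·65231·9 + 32·27047·22 + 35·25789·39 = 55537115.
55537115 mod 1108927 = 90765.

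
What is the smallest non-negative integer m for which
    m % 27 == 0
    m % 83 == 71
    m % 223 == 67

From m ≡ 0 (mod 27) write m = 0 + 27t. Substituting into m ≡ 71 (mod 83) gives 27t ≡ 71 (mod 83), and since 27⁻¹ ≡ 40 (mod 83), t ≡ 18. Hence m ≡ 0 + 27·18 = 486 (mod 2241).
From m ≡ 486 (mod 2241) write m = 486 + 2241t. Substituting into m ≡ 67 (mod 223) gives 2241t ≡ 27 (mod 223), and since 11⁻¹ ≡ 142 (mod 223), t ≡ 43. Hence m ≡ 486 + 2241·43 = 96849 (mod 499743).

96849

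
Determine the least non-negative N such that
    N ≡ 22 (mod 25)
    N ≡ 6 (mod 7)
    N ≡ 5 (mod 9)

797

From N ≡ 22 (mod 25) write N = 22 + 25t. Substituting into N ≡ 6 (mod 7) gives 25t ≡ 5 (mod 7), and since 4⁻¹ ≡ 2 (mod 7), t ≡ 3. Hence N ≡ 22 + 25·3 = 97 (mod 175).
From N ≡ 97 (mod 175) write N = 97 + 175t. Substituting into N ≡ 5 (mod 9) gives 175t ≡ 7 (mod 9), and since 4⁻¹ ≡ 7 (mod 9), t ≡ 4. Hence N ≡ 97 + 175·4 = 797 (mod 1575).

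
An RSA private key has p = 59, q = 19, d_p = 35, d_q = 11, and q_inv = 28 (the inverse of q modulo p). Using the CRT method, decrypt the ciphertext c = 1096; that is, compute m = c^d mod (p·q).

m₁ = c^(d_p) mod p: c ≡ 34 (mod 59), and 34^35 mod 59 = 18.
m₂ = c^(d_q) mod q: c ≡ 13 (mod 19), and 13^11 mod 19 = 2.
h = q_inv·(m₁ − m₂) mod p = 28·(18 − 2) mod 59 = 35.
m = m₂ + h·q = 2 + 35·19 = 667.

667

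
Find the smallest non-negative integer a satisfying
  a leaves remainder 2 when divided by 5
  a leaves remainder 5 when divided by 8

From a ≡ 2 (mod 5) write a = 2 + 5t. Substituting into a ≡ 5 (mod 8) gives 5t ≡ 3 (mod 8), and since 5⁻¹ ≡ 5 (mod 8), t ≡ 7. Hence a ≡ 2 + 5·7 = 37 (mod 40).

37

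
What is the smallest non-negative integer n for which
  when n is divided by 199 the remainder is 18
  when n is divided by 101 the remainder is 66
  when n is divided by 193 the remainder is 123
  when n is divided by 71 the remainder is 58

232461868

The moduli are pairwise coprime; M = 199·101·193·71 = 275416597.
M/199 = 1384003; 1384003 ≡ 157 (mod 199); 157·90 ≡ 1, so inverse 90.
M/101 = 2726897; 2726897 ≡ 99 (mod 101); 99·50 ≡ 1, so inverse 50.
M/193 = 1427029; 1427029 ≡ 180 (mod 193); 180·89 ≡ 1, so inverse 89.
M/71 = 3879107; 3879107 ≡ 22 (mod 71); 22·42 ≡ 1, so inverse 42.
n ≡ 18·1384003·90 + 66·2726897·50 + 123·1427029·89 + 58·3879107·42 = 36312036075.
36312036075 mod 275416597 = 232461868.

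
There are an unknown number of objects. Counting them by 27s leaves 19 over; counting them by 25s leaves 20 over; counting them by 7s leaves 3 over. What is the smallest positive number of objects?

From N ≡ 19 (mod 27) write N = 19 + 27t. Substituting into N ≡ 20 (mod 25) gives 27t ≡ 1 (mod 25), and since 2⁻¹ ≡ 13 (mod 25), t ≡ 13. Hence N ≡ 19 + 27·13 = 370 (mod 675).
From N ≡ 370 (mod 675) write N = 370 + 675t. Substituting into N ≡ 3 (mod 7) gives 675t ≡ 4 (mod 7), and since 3⁻¹ ≡ 5 (mod 7), t ≡ 6. Hence N ≡ 370 + 675·6 = 4420 (mod 4725).

4420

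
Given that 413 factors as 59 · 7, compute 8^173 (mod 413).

155

Mod 59: 8 ≡ 8; by Fermat, exponent reduces to 173 mod 58 = 57; 8^57 ≡ 37 (mod 59).
Mod 7: 8 ≡ 1; by Fermat, exponent reduces to 173 mod 6 = 5; 1^5 ≡ 1 (mod 7).
Combine by CRT: x ≡ 37 (mod 59), x ≡ 1 (mod 7) ⇒ x ≡ 155 (mod 413).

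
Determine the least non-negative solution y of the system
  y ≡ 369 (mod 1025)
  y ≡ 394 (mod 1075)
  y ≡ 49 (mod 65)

550794

Combine the congruences pairwise.
gcd(1025, 1075) = 25 and 25 | (394 − 369), so the pair is consistent; merging gives y ≡ 21894 (mod 44075), where 44075 = lcm(1025, 1075).
gcd(44075, 65) = 5 and 5 | (49 − 21894), so the pair is consistent; merging gives y ≡ 550794 (mod 572975), where 572975 = lcm(44075, 65).
The solution is unique modulo lcm(1025, 1075, 65) = 572975.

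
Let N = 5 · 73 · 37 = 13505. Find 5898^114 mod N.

6354

Mod 5: 5898 ≡ 3; by Fermat, exponent reduces to 114 mod 4 = 2; 3^2 ≡ 4 (mod 5).
Mod 73: 5898 ≡ 58; by Fermat, exponent reduces to 114 mod 72 = 42; 58^42 ≡ 3 (mod 73).
Mod 37: 5898 ≡ 15; by Fermat, exponent reduces to 114 mod 36 = 6; 15^6 ≡ 27 (mod 37).
Combine by CRT: x ≡ 4 (mod 5), x ≡ 3 (mod 73), x ≡ 27 (mod 37) ⇒ x ≡ 6354 (mod 13505).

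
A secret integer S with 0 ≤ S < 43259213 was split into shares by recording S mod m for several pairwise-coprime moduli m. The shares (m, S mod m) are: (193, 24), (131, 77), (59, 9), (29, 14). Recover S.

The moduli are pairwise coprime; N = 193·131·59·29 = 43259213.
N/193 = 224141; 224141 ≡ 68 (mod 193); 68·88 ≡ 1, so inverse 88.
N/131 = 330223; 330223 ≡ 103 (mod 131); 103·14 ≡ 1, so inverse 14.
N/59 = 733207; 733207 ≡ 14 (mod 59); 14·38 ≡ 1, so inverse 38.
N/29 = 1491697; 1491697 ≡ 24 (mod 29); 24·23 ≡ 1, so inverse 23.
S ≡ 24·224141·88 + 77·330223·14 + 9·733207·38 + 14·1491697·23 = 1560449414.
1560449414 mod 43259213 = 3117746.

3117746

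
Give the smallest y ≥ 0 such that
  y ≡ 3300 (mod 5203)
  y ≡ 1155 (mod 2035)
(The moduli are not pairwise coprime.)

gcd(5203, 2035) = 11 and 11 | (1155 − 3300), so the pair is consistent; merging gives y ≡ 731720 (mod 962555), where 962555 = lcm(5203, 2035).
The solution is unique modulo lcm(5203, 2035) = 962555.

731720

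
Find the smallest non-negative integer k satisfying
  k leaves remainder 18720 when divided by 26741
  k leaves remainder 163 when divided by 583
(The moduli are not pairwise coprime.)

794209

gcd(26741, 583) = 11 and 11 | (163 − 18720), so the pair is consistent; merging gives k ≡ 794209 (mod 1417273), where 1417273 = lcm(26741, 583).
The solution is unique modulo lcm(26741, 583) = 1417273.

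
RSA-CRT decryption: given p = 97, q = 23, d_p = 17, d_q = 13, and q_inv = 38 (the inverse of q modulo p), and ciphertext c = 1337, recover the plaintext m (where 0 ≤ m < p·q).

m₁ = c^(d_p) mod p: c ≡ 76 (mod 97), and 76^17 mod 97 = 56.
m₂ = c^(d_q) mod q: c ≡ 3 (mod 23), and 3^13 mod 23 = 9.
h = q_inv·(m₁ − m₂) mod p = 38·(56 − 9) mod 97 = 40.
m = m₂ + h·q = 9 + 40·23 = 929.

929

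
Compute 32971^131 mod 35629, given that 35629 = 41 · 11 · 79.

15602

Mod 41: 32971 ≡ 7; by Fermat, exponent reduces to 131 mod 40 = 11; 7^11 ≡ 22 (mod 41).
Mod 11: 32971 ≡ 4; by Fermat, exponent reduces to 131 mod 10 = 1; 4^1 ≡ 4 (mod 11).
Mod 79: 32971 ≡ 28; by Fermat, exponent reduces to 131 mod 78 = 53; 28^53 ≡ 39 (mod 79).
Combine by CRT: x ≡ 22 (mod 41), x ≡ 4 (mod 11), x ≡ 39 (mod 79) ⇒ x ≡ 15602 (mod 35629).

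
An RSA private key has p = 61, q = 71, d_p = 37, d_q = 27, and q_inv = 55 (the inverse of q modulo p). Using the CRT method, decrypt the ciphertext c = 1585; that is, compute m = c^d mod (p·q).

m₁ = c^(d_p) mod p: c ≡ 60 (mod 61), and 60^37 mod 61 = 60.
m₂ = c^(d_q) mod q: c ≡ 23 (mod 71), and 23^27 mod 71 = 34.
h = q_inv·(m₁ − m₂) mod p = 55·(60 − 34) mod 61 = 27.
m = m₂ + h·q = 34 + 27·71 = 1951.

1951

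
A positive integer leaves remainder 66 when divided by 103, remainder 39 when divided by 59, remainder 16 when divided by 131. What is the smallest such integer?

Combine the congruences pairwise.
From N ≡ 66 (mod 103) write N = 66 + 103t. Substituting into N ≡ 39 (mod 59) gives 103t ≡ 32 (mod 59), and since 44⁻¹ ≡ 55 (mod 59), t ≡ 49. Hence N ≡ 66 + 103·49 = 5113 (mod 6077).
From N ≡ 5113 (mod 6077) write N = 5113 + 6077t. Substituting into N ≡ 16 (mod 131) gives 6077t ≡ 12 (mod 131), and since 51⁻¹ ≡ 18 (mod 131), t ≡ 85. Hence N ≡ 5113 + 6077·85 = 521658 (mod 796087).

521658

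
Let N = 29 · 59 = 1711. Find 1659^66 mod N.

Mod 29: 1659 ≡ 6; by Fermat, exponent reduces to 66 mod 28 = 10; 6^10 ≡ 16 (mod 29).
Mod 59: 1659 ≡ 7; by Fermat, exponent reduces to 66 mod 58 = 8; 7^8 ≡ 29 (mod 59).
Combine by CRT: x ≡ 16 (mod 29), x ≡ 29 (mod 59) ⇒ x ≡ 973 (mod 1711).

973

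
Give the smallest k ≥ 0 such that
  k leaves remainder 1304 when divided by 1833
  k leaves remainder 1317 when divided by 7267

gcd(1833, 7267) = 13 and 13 | (1317 − 1304), so the pair is consistent; merging gives k ≡ 822488 (mod 1024647), where 1024647 = lcm(1833, 7267).
The solution is unique modulo lcm(1833, 7267) = 1024647.

822488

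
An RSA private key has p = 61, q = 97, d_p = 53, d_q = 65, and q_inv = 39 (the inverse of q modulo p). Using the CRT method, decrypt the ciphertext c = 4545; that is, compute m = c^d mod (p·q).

189

m₁ = c^(d_p) mod p: c ≡ 31 (mod 61), and 31^53 mod 61 = 6.
m₂ = c^(d_q) mod q: c ≡ 83 (mod 97), and 83^65 mod 97 = 92.
h = q_inv·(m₁ − m₂) mod p = 39·(6 − 92) mod 61 = 1.
m = m₂ + h·q = 92 + 1·97 = 189.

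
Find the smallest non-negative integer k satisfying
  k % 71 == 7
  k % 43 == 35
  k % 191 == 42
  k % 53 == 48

Combine the congruences pairwise.
From k ≡ 7 (mod 71) write k = 7 + 71t. Substituting into k ≡ 35 (mod 43) gives 71t ≡ 28 (mod 43), and since 28⁻¹ ≡ 20 (mod 43), t ≡ 1. Hence k ≡ 7 + 71·1 = 78 (mod 3053).
From k ≡ 78 (mod 3053) write k = 78 + 3053t. Substituting into k ≡ 42 (mod 191) gives 3053t ≡ 155 (mod 191), and since 188⁻¹ ≡ 127 (mod 191), t ≡ 12. Hence k ≡ 78 + 3053·12 = 36714 (mod 583123).
From k ≡ 36714 (mod 583123) write k = 36714 + 583123t. Substituting into k ≡ 48 (mod 53) gives 583123t ≡ 10 (mod 53), and since 17⁻¹ ≡ 25 (mod 53), t ≡ 38. Hence k ≡ 36714 + 583123·38 = 22195388 (mod 30905519).

22195388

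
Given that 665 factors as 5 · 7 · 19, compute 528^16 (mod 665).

291

Mod 5: 528 ≡ 3; since 4 | 16, by Fermat 3^16 ≡ 1 (mod 5).
Mod 7: 528 ≡ 3; by Fermat, exponent reduces to 16 mod 6 = 4; 3^4 ≡ 4 (mod 7).
Mod 19: 528 ≡ 15; 15^16 ≡ 6 (mod 19).
Combine by CRT: x ≡ 1 (mod 5), x ≡ 4 (mod 7), x ≡ 6 (mod 19) ⇒ x ≡ 291 (mod 665).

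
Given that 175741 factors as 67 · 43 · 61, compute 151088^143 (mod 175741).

38189

Mod 67: 151088 ≡ 3; by Fermat, exponent reduces to 143 mod 66 = 11; 3^11 ≡ 66 (mod 67).
Mod 43: 151088 ≡ 29; by Fermat, exponent reduces to 143 mod 42 = 17; 29^17 ≡ 5 (mod 43).
Mod 61: 151088 ≡ 52; by Fermat, exponent reduces to 143 mod 60 = 23; 52^23 ≡ 3 (mod 61).
Combine by CRT: x ≡ 66 (mod 67), x ≡ 5 (mod 43), x ≡ 3 (mod 61) ⇒ x ≡ 38189 (mod 175741).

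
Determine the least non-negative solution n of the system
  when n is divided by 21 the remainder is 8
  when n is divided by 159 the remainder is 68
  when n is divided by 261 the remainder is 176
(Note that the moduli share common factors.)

34889

gcd(21, 159) = 3 and 3 | (68 − 8), so the pair is consistent; merging gives n ≡ 386 (mod 1113), where 1113 = lcm(21, 159).
gcd(1113, 261) = 3 and 3 | (176 − 386), so the pair is consistent; merging gives n ≡ 34889 (mod 96831), where 96831 = lcm(1113, 261).
The solution is unique modulo lcm(21, 159, 261) = 96831.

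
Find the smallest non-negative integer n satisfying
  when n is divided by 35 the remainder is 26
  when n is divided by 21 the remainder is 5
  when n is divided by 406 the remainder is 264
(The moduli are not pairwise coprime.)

gcd(35, 21) = 7 and 7 | (5 − 26), so the pair is consistent; merging gives n ≡ 26 (mod 105), where 105 = lcm(35, 21).
gcd(105, 406) = 7 and 7 | (264 − 26), so the pair is consistent; merging gives n ≡ 1076 (mod 6090), where 6090 = lcm(105, 406).
The solution is unique modulo lcm(35, 21, 406) = 6090.

1076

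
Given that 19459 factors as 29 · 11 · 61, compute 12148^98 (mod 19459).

Mod 29: 12148 ≡ 26; by Fermat, exponent reduces to 98 mod 28 = 14; 26^14 ≡ 28 (mod 29).
Mod 11: 12148 ≡ 4; by Fermat, exponent reduces to 98 mod 10 = 8; 4^8 ≡ 9 (mod 11).
Mod 61: 12148 ≡ 9; by Fermat, exponent reduces to 98 mod 60 = 38; 9^38 ≡ 58 (mod 61).
Combine by CRT: x ≡ 28 (mod 29), x ≡ 9 (mod 11), x ≡ 58 (mod 61) ⇒ x ≡ 18907 (mod 19459).

18907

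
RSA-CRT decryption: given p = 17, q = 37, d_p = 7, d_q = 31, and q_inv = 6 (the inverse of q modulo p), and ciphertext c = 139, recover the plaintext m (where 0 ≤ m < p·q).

62

m₁ = c^(d_p) mod p: c ≡ 3 (mod 17), and 3^7 mod 17 = 11.
m₂ = c^(d_q) mod q: c ≡ 28 (mod 37), and 28^31 mod 37 = 25.
h = q_inv·(m₁ − m₂) mod p = 6·(11 − 25) mod 17 = 1.
m = m₂ + h·q = 25 + 1·37 = 62.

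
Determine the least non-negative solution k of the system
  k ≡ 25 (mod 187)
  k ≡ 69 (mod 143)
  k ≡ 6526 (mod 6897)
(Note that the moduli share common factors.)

1047973

gcd(187, 143) = 11 and 11 | (69 − 25), so the pair is consistent; merging gives k ≡ 212 (mod 2431), where 2431 = lcm(187, 143).
gcd(2431, 6897) = 11 and 11 | (6526 − 212), so the pair is consistent; merging gives k ≡ 1047973 (mod 1524237), where 1524237 = lcm(2431, 6897).
The solution is unique modulo lcm(187, 143, 6897) = 1524237.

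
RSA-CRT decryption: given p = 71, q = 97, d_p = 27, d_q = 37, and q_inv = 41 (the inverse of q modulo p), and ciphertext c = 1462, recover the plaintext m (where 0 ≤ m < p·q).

4596

m₁ = c^(d_p) mod p: c ≡ 42 (mod 71), and 42^27 mod 71 = 52.
m₂ = c^(d_q) mod q: c ≡ 7 (mod 97), and 7^37 mod 97 = 37.
h = q_inv·(m₁ − m₂) mod p = 41·(52 − 37) mod 71 = 47.
m = m₂ + h·q = 37 + 47·97 = 4596.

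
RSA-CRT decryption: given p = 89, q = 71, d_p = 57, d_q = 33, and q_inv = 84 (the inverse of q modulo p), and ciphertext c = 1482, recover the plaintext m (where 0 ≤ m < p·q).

m₁ = c^(d_p) mod p: c ≡ 58 (mod 89), and 58^57 mod 89 = 38.
m₂ = c^(d_q) mod q: c ≡ 62 (mod 71), and 62^33 mod 71 = 7.
h = q_inv·(m₁ − m₂) mod p = 84·(38 − 7) mod 89 = 23.
m = m₂ + h·q = 7 + 23·71 = 1640.

1640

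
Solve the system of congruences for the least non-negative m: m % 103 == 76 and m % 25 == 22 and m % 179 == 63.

160447

The moduli are pairwise coprime; N = 103·25·179 = 460925.
N/103 = 4475; 4475 ≡ 46 (mod 103); 46·56 ≡ 1, so inverse 56.
N/25 = 18437; 18437 ≡ 12 (mod 25); 12·23 ≡ 1, so inverse 23.
N/179 = 2575; 2575 ≡ 69 (mod 179); 69·96 ≡ 1, so inverse 96.
m ≡ 76·4475·56 + 22·18437·23 + 63·2575·96 = 43948322.
43948322 mod 460925 = 160447.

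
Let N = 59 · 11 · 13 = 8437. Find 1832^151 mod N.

1260

Mod 59: 1832 ≡ 3; by Fermat, exponent reduces to 151 mod 58 = 35; 3^35 ≡ 21 (mod 59).
Mod 11: 1832 ≡ 6; by Fermat, exponent reduces to 151 mod 10 = 1; 6^1 ≡ 6 (mod 11).
Mod 13: 1832 ≡ 12; by Fermat, exponent reduces to 151 mod 12 = 7; 12^7 ≡ 12 (mod 13).
Combine by CRT: x ≡ 21 (mod 59), x ≡ 6 (mod 11), x ≡ 12 (mod 13) ⇒ x ≡ 1260 (mod 8437).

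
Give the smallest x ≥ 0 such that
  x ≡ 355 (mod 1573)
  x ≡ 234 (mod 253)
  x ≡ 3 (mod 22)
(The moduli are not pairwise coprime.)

47545

gcd(1573, 253) = 11 and 11 | (234 − 355), so the pair is consistent; merging gives x ≡ 11366 (mod 36179), where 36179 = lcm(1573, 253).
gcd(36179, 22) = 11 and 11 | (3 − 11366), so the pair is consistent; merging gives x ≡ 47545 (mod 72358), where 72358 = lcm(36179, 22).
The solution is unique modulo lcm(1573, 253, 22) = 72358.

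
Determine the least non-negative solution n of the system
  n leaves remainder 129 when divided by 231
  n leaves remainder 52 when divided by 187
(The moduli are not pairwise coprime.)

2670

Combine the congruences pairwise.
gcd(231, 187) = 11 and 11 | (52 − 129), so the pair is consistent; merging gives n ≡ 2670 (mod 3927), where 3927 = lcm(231, 187).
The solution is unique modulo lcm(231, 187) = 3927.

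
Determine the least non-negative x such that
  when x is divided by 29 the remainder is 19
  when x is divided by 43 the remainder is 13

Combine the congruences pairwise.
From x ≡ 19 (mod 29) write x = 19 + 29t. Substituting into x ≡ 13 (mod 43) gives 29t ≡ 37 (mod 43), and since 29⁻¹ ≡ 3 (mod 43), t ≡ 25. Hence x ≡ 19 + 29·25 = 744 (mod 1247).

744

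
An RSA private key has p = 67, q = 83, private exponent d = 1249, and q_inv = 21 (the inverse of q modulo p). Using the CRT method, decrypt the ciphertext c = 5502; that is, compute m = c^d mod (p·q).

d_p = d mod (p−1) = 1249 mod 66 = 61; d_q = d mod (q−1) = 19.
m₁ = c^(d_p) mod p: c ≡ 8 (mod 67), and 8^61 mod 67 = 27.
m₂ = c^(d_q) mod q: c ≡ 24 (mod 83), and 24^19 mod 83 = 80.
h = q_inv·(m₁ − m₂) mod p = 21·(27 − 80) mod 67 = 26.
m = m₂ + h·q = 80 + 26·83 = 2238.

2238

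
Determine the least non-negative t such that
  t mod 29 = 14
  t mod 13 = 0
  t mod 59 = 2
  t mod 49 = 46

The moduli are pairwise coprime; N = 29·13·59·49 = 1089907.
N/29 = 37583; 37583 ≡ 28 (mod 29); 28·28 ≡ 1, so inverse 28.
N/13 = 83839; 83839 ≡ 2 (mod 13); 2·7 ≡ 1, so inverse 7.
N/59 = 18473; 18473 ≡ 6 (mod 59); 6·10 ≡ 1, so inverse 10.
N/49 = 22243; 22243 ≡ 46 (mod 49); 46·16 ≡ 1, so inverse 16.
t ≡ 14·37583·28 + 0·83839·7 + 2·18473·10 + 46·22243·16 = 31472844.
31472844 mod 1089907 = 955448.

955448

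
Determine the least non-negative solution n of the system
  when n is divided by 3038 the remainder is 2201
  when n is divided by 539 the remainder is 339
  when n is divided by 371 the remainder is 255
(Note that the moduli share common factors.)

14353

Combine the congruences pairwise.
gcd(3038, 539) = 49 and 49 | (339 − 2201), so the pair is consistent; merging gives n ≡ 14353 (mod 33418), where 33418 = lcm(3038, 539).
gcd(33418, 371) = 7 and 7 | (255 − 14353), so the pair is consistent; merging gives n ≡ 14353 (mod 1771154), where 1771154 = lcm(33418, 371).
The solution is unique modulo lcm(3038, 539, 371) = 1771154.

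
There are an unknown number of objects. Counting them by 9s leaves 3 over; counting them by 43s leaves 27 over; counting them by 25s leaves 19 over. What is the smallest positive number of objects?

The moduli are pairwise coprime; M = 9·43·25 = 9675.
M/9 = 1075; 1075 ≡ 4 (mod 9); 4·7 ≡ 1, so inverse 7.
M/43 = 225; 225 ≡ 10 (mod 43); 10·13 ≡ 1, so inverse 13.
M/25 = 387; 387 ≡ 12 (mod 25); 12·23 ≡ 1, so inverse 23.
N ≡ 3·1075·7 + 27·225·13 + 19·387·23 = 270669.
270669 mod 9675 = 9444.

9444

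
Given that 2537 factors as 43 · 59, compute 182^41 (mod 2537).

572

Mod 43: 182 ≡ 10; 10^41 ≡ 13 (mod 43).
Mod 59: 182 ≡ 5; 5^41 ≡ 41 (mod 59).
Combine by CRT: x ≡ 13 (mod 43), x ≡ 41 (mod 59) ⇒ x ≡ 572 (mod 2537).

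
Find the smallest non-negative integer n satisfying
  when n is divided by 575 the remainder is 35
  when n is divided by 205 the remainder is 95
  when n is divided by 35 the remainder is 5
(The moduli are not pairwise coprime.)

10960

Combine the congruences pairwise.
gcd(575, 205) = 5 and 5 | (95 − 35), so the pair is consistent; merging gives n ≡ 10960 (mod 23575), where 23575 = lcm(575, 205).
gcd(23575, 35) = 5 and 5 | (5 − 10960), so the pair is consistent; merging gives n ≡ 10960 (mod 165025), where 165025 = lcm(23575, 35).
The solution is unique modulo lcm(575, 205, 35) = 165025.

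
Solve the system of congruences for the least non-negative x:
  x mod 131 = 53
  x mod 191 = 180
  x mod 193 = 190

The moduli are pairwise coprime; N = 131·191·193 = 4829053.
N/131 = 36863; 36863 ≡ 52 (mod 131); 52·63 ≡ 1, so inverse 63.
N/191 = 25283; 25283 ≡ 71 (mod 191); 71·113 ≡ 1, so inverse 113.
N/193 = 25021; 25021 ≡ 124 (mod 193); 124·179 ≡ 1, so inverse 179.
x ≡ 53·36863·63 + 180·25283·113 + 190·25021·179 = 1488305987.
1488305987 mod 4829053 = 957663.

957663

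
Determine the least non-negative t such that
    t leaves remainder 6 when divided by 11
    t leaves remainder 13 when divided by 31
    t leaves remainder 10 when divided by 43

3020

The moduli are pairwise coprime; N = 11·31·43 = 14663.
N/11 = 1333; 1333 ≡ 2 (mod 11); 2·6 ≡ 1, so inverse 6.
N/31 = 473; 473 ≡ 8 (mod 31); 8·4 ≡ 1, so inverse 4.
N/43 = 341; 341 ≡ 40 (mod 43); 40·14 ≡ 1, so inverse 14.
t ≡ 6·1333·6 + 13·473·4 + 10·341·14 = 120324.
120324 mod 14663 = 3020.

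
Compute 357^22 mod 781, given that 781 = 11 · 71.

Mod 11: 357 ≡ 5; by Fermat, exponent reduces to 22 mod 10 = 2; 5^2 ≡ 3 (mod 11).
Mod 71: 357 ≡ 2; 2^22 ≡ 50 (mod 71).
Combine by CRT: x ≡ 3 (mod 11), x ≡ 50 (mod 71) ⇒ x ≡ 476 (mod 781).

476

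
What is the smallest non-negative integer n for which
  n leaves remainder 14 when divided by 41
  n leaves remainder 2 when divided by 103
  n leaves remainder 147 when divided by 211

885081

The moduli are pairwise coprime; M = 41·103·211 = 891053.
M/41 = 21733; 21733 ≡ 3 (mod 41); 3·14 ≡ 1, so inverse 14.
M/103 = 8651; 8651 ≡ 102 (mod 103); 102·102 ≡ 1, so inverse 102.
M/211 = 4223; 4223 ≡ 3 (mod 211); 3·141 ≡ 1, so inverse 141.
n ≡ 14·21733·14 + 2·8651·102 + 147·4223·141 = 93554593.
93554593 mod 891053 = 885081.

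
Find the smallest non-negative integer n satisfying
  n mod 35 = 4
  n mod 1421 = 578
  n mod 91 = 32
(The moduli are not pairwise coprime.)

gcd(35, 1421) = 7 and 7 | (578 − 4), so the pair is consistent; merging gives n ≡ 1999 (mod 7105), where 7105 = lcm(35, 1421).
gcd(7105, 91) = 7 and 7 | (32 − 1999), so the pair is consistent; merging gives n ≡ 37524 (mod 92365), where 92365 = lcm(7105, 91).
The solution is unique modulo lcm(35, 1421, 91) = 92365.

37524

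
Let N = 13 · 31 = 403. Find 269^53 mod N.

172

Mod 13: 269 ≡ 9; by Fermat, exponent reduces to 53 mod 12 = 5; 9^5 ≡ 3 (mod 13).
Mod 31: 269 ≡ 21; by Fermat, exponent reduces to 53 mod 30 = 23; 21^23 ≡ 17 (mod 31).
Combine by CRT: x ≡ 3 (mod 13), x ≡ 17 (mod 31) ⇒ x ≡ 172 (mod 403).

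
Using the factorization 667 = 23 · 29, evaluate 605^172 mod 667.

Mod 23: 605 ≡ 7; by Fermat, exponent reduces to 172 mod 22 = 18; 7^18 ≡ 18 (mod 23).
Mod 29: 605 ≡ 25; by Fermat, exponent reduces to 172 mod 28 = 4; 25^4 ≡ 24 (mod 29).
Combine by CRT: x ≡ 18 (mod 23), x ≡ 24 (mod 29) ⇒ x ≡ 662 (mod 667).

662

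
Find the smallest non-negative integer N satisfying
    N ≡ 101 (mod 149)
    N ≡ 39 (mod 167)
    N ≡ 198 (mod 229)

5328341

The moduli are pairwise coprime; M = 149·167·229 = 5698207.
M/149 = 38243; 38243 ≡ 99 (mod 149); 99·146 ≡ 1, so inverse 146.
M/167 = 34121; 34121 ≡ 53 (mod 167); 53·104 ≡ 1, so inverse 104.
M/229 = 24883; 24883 ≡ 151 (mod 229); 151·91 ≡ 1, so inverse 91.
N ≡ 101·38243·146 + 39·34121·104 + 198·24883·91 = 1150667948.
1150667948 mod 5698207 = 5328341.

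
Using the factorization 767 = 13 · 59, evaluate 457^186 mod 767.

Mod 13: 457 ≡ 2; by Fermat, exponent reduces to 186 mod 12 = 6; 2^6 ≡ 12 (mod 13).
Mod 59: 457 ≡ 44; by Fermat, exponent reduces to 186 mod 58 = 12; 44^12 ≡ 27 (mod 59).
Combine by CRT: x ≡ 12 (mod 13), x ≡ 27 (mod 59) ⇒ x ≡ 558 (mod 767).

558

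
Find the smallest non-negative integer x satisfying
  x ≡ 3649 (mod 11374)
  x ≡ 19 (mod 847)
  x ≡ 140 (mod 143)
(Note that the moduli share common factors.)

287999

gcd(11374, 847) = 121 and 121 | (19 − 3649), so the pair is consistent; merging gives x ≡ 49145 (mod 79618), where 79618 = lcm(11374, 847).
gcd(79618, 143) = 11 and 11 | (140 − 49145), so the pair is consistent; merging gives x ≡ 287999 (mod 1035034), where 1035034 = lcm(79618, 143).
The solution is unique modulo lcm(11374, 847, 143) = 1035034.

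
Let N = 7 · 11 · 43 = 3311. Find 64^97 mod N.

Mod 7: 64 ≡ 1; by Fermat, exponent reduces to 97 mod 6 = 1; 1^1 ≡ 1 (mod 7).
Mod 11: 64 ≡ 9; by Fermat, exponent reduces to 97 mod 10 = 7; 9^7 ≡ 4 (mod 11).
Mod 43: 64 ≡ 21; by Fermat, exponent reduces to 97 mod 42 = 13; 21^13 ≡ 41 (mod 43).
Combine by CRT: x ≡ 1 (mod 7), x ≡ 4 (mod 11), x ≡ 41 (mod 43) ⇒ x ≡ 1632 (mod 3311).

1632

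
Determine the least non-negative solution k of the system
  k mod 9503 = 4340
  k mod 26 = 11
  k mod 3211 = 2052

641041

gcd(9503, 26) = 13 and 13 | (11 − 4340), so the pair is consistent; merging gives k ≡ 13843 (mod 19006), where 19006 = lcm(9503, 26).
gcd(19006, 3211) = 13 and 13 | (2052 − 13843), so the pair is consistent; merging gives k ≡ 641041 (mod 4694482), where 4694482 = lcm(19006, 3211).
The solution is unique modulo lcm(9503, 26, 3211) = 4694482.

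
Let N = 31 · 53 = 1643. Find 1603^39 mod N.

Mod 31: 1603 ≡ 22; by Fermat, exponent reduces to 39 mod 30 = 9; 22^9 ≡ 27 (mod 31).
Mod 53: 1603 ≡ 13; 13^39 ≡ 1 (mod 53).
Combine by CRT: x ≡ 27 (mod 31), x ≡ 1 (mod 53) ⇒ x ≡ 213 (mod 1643).

213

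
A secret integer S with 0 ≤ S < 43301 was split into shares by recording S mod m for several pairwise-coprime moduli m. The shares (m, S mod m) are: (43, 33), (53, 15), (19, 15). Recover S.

Combine the congruences pairwise.
From S ≡ 33 (mod 43) write S = 33 + 43t. Substituting into S ≡ 15 (mod 53) gives 43t ≡ 35 (mod 53), and since 43⁻¹ ≡ 37 (mod 53), t ≡ 23. Hence S ≡ 33 + 43·23 = 1022 (mod 2279).
From S ≡ 1022 (mod 2279) write S = 1022 + 2279t. Substituting into S ≡ 15 (mod 19) gives 2279t ≡ 0 (mod 19), and since 18⁻¹ ≡ 18 (mod 19), t ≡ 0. Hence S ≡ 1022 + 2279·0 = 1022 (mod 43301).

1022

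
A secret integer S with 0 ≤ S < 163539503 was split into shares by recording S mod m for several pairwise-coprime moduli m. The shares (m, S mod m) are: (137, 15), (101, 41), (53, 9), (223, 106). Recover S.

72331494

The moduli are pairwise coprime; N = 137·101·53·223 = 163539503.
N/137 = 1193719; 1193719 ≡ 38 (mod 137); 38·119 ≡ 1, so inverse 119.
N/101 = 1619203; 1619203 ≡ 72 (mod 101); 72·94 ≡ 1, so inverse 94.
N/53 = 3085651; 3085651 ≡ 44 (mod 53); 44·47 ≡ 1, so inverse 47.
N/223 = 733361; 733361 ≡ 137 (mod 223); 137·70 ≡ 1, so inverse 70.
S ≡ 15·1193719·119 + 41·1619203·94 + 9·3085651·47 + 106·733361·70 = 15117965770.
15117965770 mod 163539503 = 72331494.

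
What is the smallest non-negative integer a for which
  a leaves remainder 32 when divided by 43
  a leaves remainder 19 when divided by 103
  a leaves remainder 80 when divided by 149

197058

Combine the congruences pairwise.
From a ≡ 32 (mod 43) write a = 32 + 43t. Substituting into a ≡ 19 (mod 103) gives 43t ≡ 90 (mod 103), and since 43⁻¹ ≡ 12 (mod 103), t ≡ 50. Hence a ≡ 32 + 43·50 = 2182 (mod 4429).
From a ≡ 2182 (mod 4429) write a = 2182 + 4429t. Substituting into a ≡ 80 (mod 149) gives 4429t ≡ 133 (mod 149), and since 108⁻¹ ≡ 109 (mod 149), t ≡ 44. Hence a ≡ 2182 + 4429·44 = 197058 (mod 659921).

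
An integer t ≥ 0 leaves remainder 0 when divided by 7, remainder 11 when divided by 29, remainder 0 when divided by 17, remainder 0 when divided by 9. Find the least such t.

9639

Combine the congruences pairwise.
From t ≡ 0 (mod 7) write t = 0 + 7s. Substituting into t ≡ 11 (mod 29) gives 7s ≡ 11 (mod 29), and since 7⁻¹ ≡ 25 (mod 29), s ≡ 14. Hence t ≡ 0 + 7·14 = 98 (mod 203).
From t ≡ 98 (mod 203) write t = 98 + 203s. Substituting into t ≡ 0 (mod 17) gives 203s ≡ 4 (mod 17), and since 16⁻¹ ≡ 16 (mod 17), s ≡ 13. Hence t ≡ 98 + 203·13 = 2737 (mod 3451).
From t ≡ 2737 (mod 3451) write t = 2737 + 3451s. Substituting into t ≡ 0 (mod 9) gives 3451s ≡ 8 (mod 9), and since 4⁻¹ ≡ 7 (mod 9), s ≡ 2. Hence t ≡ 2737 + 3451·2 = 9639 (mod 31059).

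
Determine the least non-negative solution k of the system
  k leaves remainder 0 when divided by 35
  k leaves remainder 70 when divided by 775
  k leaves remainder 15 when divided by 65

48895

Combine the congruences pairwise.
gcd(35, 775) = 5 and 5 | (70 − 0), so the pair is consistent; merging gives k ≡ 70 (mod 5425), where 5425 = lcm(35, 775).
gcd(5425, 65) = 5 and 5 | (15 − 70), so the pair is consistent; merging gives k ≡ 48895 (mod 70525), where 70525 = lcm(5425, 65).
The solution is unique modulo lcm(35, 775, 65) = 70525.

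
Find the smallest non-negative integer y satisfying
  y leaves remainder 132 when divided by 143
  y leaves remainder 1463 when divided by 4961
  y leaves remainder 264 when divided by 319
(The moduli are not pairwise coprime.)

264396

Combine the congruences pairwise.
gcd(143, 4961) = 11 and 11 | (1463 − 132), so the pair is consistent; merging gives y ≡ 6424 (mod 64493), where 64493 = lcm(143, 4961).
gcd(64493, 319) = 11 and 11 | (264 − 6424), so the pair is consistent; merging gives y ≡ 264396 (mod 1870297), where 1870297 = lcm(64493, 319).
The solution is unique modulo lcm(143, 4961, 319) = 1870297.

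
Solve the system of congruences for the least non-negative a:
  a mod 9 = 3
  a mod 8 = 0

Combine the congruences pairwise.
From a ≡ 3 (mod 9) write a = 3 + 9t. Substituting into a ≡ 0 (mod 8) gives 9t ≡ 5 (mod 8), and since 1⁻¹ ≡ 1 (mod 8), t ≡ 5. Hence a ≡ 3 + 9·5 = 48 (mod 72).

48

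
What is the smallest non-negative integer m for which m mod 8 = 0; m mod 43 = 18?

104

From m ≡ 0 (mod 8) write m = 0 + 8t. Substituting into m ≡ 18 (mod 43) gives 8t ≡ 18 (mod 43), and since 8⁻¹ ≡ 27 (mod 43), t ≡ 13. Hence m ≡ 0 + 8·13 = 104 (mod 344).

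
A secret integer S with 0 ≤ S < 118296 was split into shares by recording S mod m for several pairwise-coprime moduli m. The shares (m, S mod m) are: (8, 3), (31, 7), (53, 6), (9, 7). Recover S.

The moduli are pairwise coprime; N = 8·31·53·9 = 118296.
N/8 = 14787; 14787 ≡ 3 (mod 8); 3·3 ≡ 1, so inverse 3.
N/31 = 3816; 3816 ≡ 3 (mod 31); 3·21 ≡ 1, so inverse 21.
N/53 = 2232; 2232 ≡ 6 (mod 53); 6·9 ≡ 1, so inverse 9.
N/9 = 13144; 13144 ≡ 4 (mod 9); 4·7 ≡ 1, so inverse 7.
S ≡ 3·14787·3 + 7·3816·21 + 6·2232·9 + 7·13144·7 = 1458619.
1458619 mod 118296 = 39067.

39067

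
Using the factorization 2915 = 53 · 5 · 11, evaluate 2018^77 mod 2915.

Mod 53: 2018 ≡ 4; by Fermat, exponent reduces to 77 mod 52 = 25; 4^25 ≡ 40 (mod 53).
Mod 5: 2018 ≡ 3; by Fermat, exponent reduces to 77 mod 4 = 1; 3^1 ≡ 3 (mod 5).
Mod 11: 2018 ≡ 5; by Fermat, exponent reduces to 77 mod 10 = 7; 5^7 ≡ 3 (mod 11).
Combine by CRT: x ≡ 40 (mod 53), x ≡ 3 (mod 5), x ≡ 3 (mod 11) ⇒ x ≡ 2478 (mod 2915).

2478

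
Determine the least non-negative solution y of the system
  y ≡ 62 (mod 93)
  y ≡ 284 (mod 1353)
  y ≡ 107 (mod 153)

gcd(93, 1353) = 3 and 3 | (284 − 62), so the pair is consistent; merging gives y ≡ 31403 (mod 41943), where 41943 = lcm(93, 1353).
gcd(41943, 153) = 3 and 3 | (107 − 31403), so the pair is consistent; merging gives y ≡ 2002724 (mod 2139093), where 2139093 = lcm(41943, 153).
The solution is unique modulo lcm(93, 1353, 153) = 2139093.

2002724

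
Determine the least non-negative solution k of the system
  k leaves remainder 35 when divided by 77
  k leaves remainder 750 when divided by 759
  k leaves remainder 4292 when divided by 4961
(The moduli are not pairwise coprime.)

1829940

gcd(77, 759) = 11 and 11 | (750 − 35), so the pair is consistent; merging gives k ≡ 2268 (mod 5313), where 5313 = lcm(77, 759).
gcd(5313, 4961) = 11 and 11 | (4292 − 2268), so the pair is consistent; merging gives k ≡ 1829940 (mod 2396163), where 2396163 = lcm(5313, 4961).
The solution is unique modulo lcm(77, 759, 4961) = 2396163.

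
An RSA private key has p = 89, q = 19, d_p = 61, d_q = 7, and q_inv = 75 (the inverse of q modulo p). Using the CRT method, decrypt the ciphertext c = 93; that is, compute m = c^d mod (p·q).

803

m₁ = c^(d_p) mod p: c ≡ 4 (mod 89), and 4^61 mod 89 = 2.
m₂ = c^(d_q) mod q: c ≡ 17 (mod 19), and 17^7 mod 19 = 5.
h = q_inv·(m₁ − m₂) mod p = 75·(2 − 5) mod 89 = 42.
m = m₂ + h·q = 5 + 42·19 = 803.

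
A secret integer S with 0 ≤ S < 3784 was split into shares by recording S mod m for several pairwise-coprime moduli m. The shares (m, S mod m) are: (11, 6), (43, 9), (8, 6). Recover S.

2030

The moduli are pairwise coprime; N = 11·43·8 = 3784.
N/11 = 344; 344 ≡ 3 (mod 11); 3·4 ≡ 1, so inverse 4.
N/43 = 88; 88 ≡ 2 (mod 43); 2·22 ≡ 1, so inverse 22.
N/8 = 473; 473 ≡ 1 (mod 8), inverse 1.
S ≡ 6·344·4 + 9·88·22 + 6·473·1 = 28518.
28518 mod 3784 = 2030.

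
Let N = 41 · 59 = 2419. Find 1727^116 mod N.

Mod 41: 1727 ≡ 5; by Fermat, exponent reduces to 116 mod 40 = 36; 5^36 ≡ 37 (mod 41).
Mod 59: 1727 ≡ 16; since 58 | 116, by Fermat 16^116 ≡ 1 (mod 59).
Combine by CRT: x ≡ 37 (mod 41), x ≡ 1 (mod 59) ⇒ x ≡ 119 (mod 2419).

119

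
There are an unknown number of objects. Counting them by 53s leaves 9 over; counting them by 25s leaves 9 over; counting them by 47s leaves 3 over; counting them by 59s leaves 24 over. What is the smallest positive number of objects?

Combine the congruences pairwise.
From N ≡ 9 (mod 53) write N = 9 + 53t. Substituting into N ≡ 9 (mod 25) gives 53t ≡ 0 (mod 25), and since 3⁻¹ ≡ 17 (mod 25), t ≡ 0. Hence N ≡ 9 + 53·0 = 9 (mod 1325).
From N ≡ 9 (mod 1325) write N = 9 + 1325t. Substituting into N ≡ 3 (mod 47) gives 1325t ≡ 41 (mod 47), and since 9⁻¹ ≡ 21 (mod 47), t ≡ 15. Hence N ≡ 9 + 1325·15 = 19884 (mod 62275).
From N ≡ 19884 (mod 62275) write N = 19884 + 62275t. Substituting into N ≡ 24 (mod 59) gives 62275t ≡ 23 (mod 59), and since 30⁻¹ ≡ 2 (mod 59), t ≡ 46. Hence N ≡ 19884 + 62275·46 = 2884534 (mod 3674225).

2884534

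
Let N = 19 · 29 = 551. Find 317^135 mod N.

512

Mod 19: 317 ≡ 13; by Fermat, exponent reduces to 135 mod 18 = 9; 13^9 ≡ 18 (mod 19).
Mod 29: 317 ≡ 27; by Fermat, exponent reduces to 135 mod 28 = 23; 27^23 ≡ 19 (mod 29).
Combine by CRT: x ≡ 18 (mod 19), x ≡ 19 (mod 29) ⇒ x ≡ 512 (mod 551).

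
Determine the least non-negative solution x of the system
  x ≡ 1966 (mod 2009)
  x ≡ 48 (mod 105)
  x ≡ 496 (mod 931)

gcd(2009, 105) = 7 and 7 | (48 − 1966), so the pair is consistent; merging gives x ≡ 28083 (mod 30135), where 30135 = lcm(2009, 105).
gcd(30135, 931) = 49 and 49 | (496 − 28083), so the pair is consistent; merging gives x ≡ 58218 (mod 572565), where 572565 = lcm(30135, 931).
The solution is unique modulo lcm(2009, 105, 931) = 572565.

58218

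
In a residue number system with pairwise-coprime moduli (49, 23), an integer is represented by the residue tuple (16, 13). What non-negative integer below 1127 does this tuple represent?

From x ≡ 16 (mod 49) write x = 16 + 49t. Substituting into x ≡ 13 (mod 23) gives 49t ≡ 20 (mod 23), and since 3⁻¹ ≡ 8 (mod 23), t ≡ 22. Hence x ≡ 16 + 49·22 = 1094 (mod 1127).

1094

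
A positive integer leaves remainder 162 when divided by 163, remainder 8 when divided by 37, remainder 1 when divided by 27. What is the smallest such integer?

The moduli are pairwise coprime; M = 163·37·27 = 162837.
M/163 = 999; 999 ≡ 21 (mod 163); 21·132 ≡ 1, so inverse 132.
M/37 = 4401; 4401 ≡ 35 (mod 37); 35·18 ≡ 1, so inverse 18.
M/27 = 6031; 6031 ≡ 10 (mod 27); 10·19 ≡ 1, so inverse 19.
n ≡ 162·999·132 + 8·4401·18 + 1·6031·19 = 22110949.
22110949 mod 162837 = 127954.

127954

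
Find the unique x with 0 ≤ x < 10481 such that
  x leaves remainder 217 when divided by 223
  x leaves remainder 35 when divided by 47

5346

From x ≡ 217 (mod 223) write x = 217 + 223t. Substituting into x ≡ 35 (mod 47) gives 223t ≡ 6 (mod 47), and since 35⁻¹ ≡ 43 (mod 47), t ≡ 23. Hence x ≡ 217 + 223·23 = 5346 (mod 10481).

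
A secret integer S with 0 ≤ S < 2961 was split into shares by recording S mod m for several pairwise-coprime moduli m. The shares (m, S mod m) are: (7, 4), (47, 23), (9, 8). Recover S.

305

The moduli are pairwise coprime; N = 7·47·9 = 2961.
N/7 = 423; 423 ≡ 3 (mod 7); 3·5 ≡ 1, so inverse 5.
N/47 = 63; 63 ≡ 16 (mod 47); 16·3 ≡ 1, so inverse 3.
N/9 = 329; 329 ≡ 5 (mod 9); 5·2 ≡ 1, so inverse 2.
S ≡ 4·423·5 + 23·63·3 + 8·329·2 = 18071.
18071 mod 2961 = 305.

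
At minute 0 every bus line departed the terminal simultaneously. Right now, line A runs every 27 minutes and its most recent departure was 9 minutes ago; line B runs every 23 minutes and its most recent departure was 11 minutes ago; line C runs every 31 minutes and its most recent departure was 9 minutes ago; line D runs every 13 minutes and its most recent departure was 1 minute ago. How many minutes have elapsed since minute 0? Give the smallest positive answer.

From t ≡ 9 (mod 27) write t = 9 + 27s. Substituting into t ≡ 11 (mod 23) gives 27s ≡ 2 (mod 23), and since 4⁻¹ ≡ 6 (mod 23), s ≡ 12. Hence t ≡ 9 + 27·12 = 333 (mod 621).
From t ≡ 333 (mod 621) write t = 333 + 621s. Substituting into t ≡ 9 (mod 31) gives 621s ≡ 17 (mod 31), and since 1⁻¹ ≡ 1 (mod 31), s ≡ 17. Hence t ≡ 333 + 621·17 = 10890 (mod 19251).
From t ≡ 10890 (mod 19251) write t = 10890 + 19251s. Substituting into t ≡ 1 (mod 13) gives 19251s ≡ 5 (mod 13), and since 11⁻¹ ≡ 6 (mod 13), s ≡ 4. Hence t ≡ 10890 + 19251·4 = 87894 (mod 250263).

87894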